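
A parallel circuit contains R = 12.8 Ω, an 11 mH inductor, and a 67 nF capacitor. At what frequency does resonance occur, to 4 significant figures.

5.863 kHz

ω₀ = 1/√(LC) = 1/√(0.011 × 6.7e-08) = 36840 rad/s
f₀ = ω₀/(2π) = 5.863 kHz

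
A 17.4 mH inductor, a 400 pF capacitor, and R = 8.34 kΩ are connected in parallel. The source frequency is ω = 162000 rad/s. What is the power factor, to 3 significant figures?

0.382

X_L = ωL = 2820 Ω
X_C = 1/(ωC) = 15400 Ω
Parallel: admittances add. Y = 1/R + 1/(jωL) + jωC
Y = (0.000120 − j0.000290) S
|Y| = 0.000314 S → |Z| = 1/|Y| = 3190 Ω, ∠Z = −∠Y = 67.5°
cos φ = cos(67.5°) = 0.382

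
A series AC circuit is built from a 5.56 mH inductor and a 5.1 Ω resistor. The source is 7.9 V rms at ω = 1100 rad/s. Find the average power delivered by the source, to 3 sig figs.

5.02 W

X_L = ωL = 6.12 Ω
Z = 5.10 + j6.12 Ω
|Z| = √(5.10² + 6.12²) = 7.96 Ω
∠Z = arctan(6.12/5.10) = 50.2°
I = V/|Z| = 992 mA
P = VI cos φ = 7.9 × 0.992 × cos(50.2°) = 5.02 W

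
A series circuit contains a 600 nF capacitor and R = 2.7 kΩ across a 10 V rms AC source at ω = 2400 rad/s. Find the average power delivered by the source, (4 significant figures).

X_C = 1/(ωC) = 694.4 Ω
Z = 2700 − j694.4 Ω
|Z| = √(2700² + 694.4²) = 2788 Ω
∠Z = arctan(-694.4/2700) = -14.42°
I = V/|Z| = 3.587 mA
P = VI cos φ = 10 × 0.003587 × cos(-14.42°) = 34.74 mW

34.74 mW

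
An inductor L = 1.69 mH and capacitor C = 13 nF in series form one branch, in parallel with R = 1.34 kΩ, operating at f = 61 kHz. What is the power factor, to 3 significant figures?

0.316

ω = 2πf = 383300 rad/s
X_L = ωL = 648 Ω
X_C = 1/(ωC) = 201 Ω
Branch 1: Z₁ = R = 1340 Ω
Branch 2 (series LC): Z₂ = j(X_L − X_C) = j447 Ω
Parallel: Z = Z₁Z₂/(Z₁+Z₂), |Z| = 424 Ω, ∠Z = 71.6°
cos φ = cos(71.6°) = 0.316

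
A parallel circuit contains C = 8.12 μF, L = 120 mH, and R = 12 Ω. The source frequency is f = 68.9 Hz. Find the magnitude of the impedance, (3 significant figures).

ω = 2πf = 432.9 rad/s
X_L = ωL = 51.9 Ω
X_C = 1/(ωC) = 284 Ω
Parallel: admittances add. Y = 1/R + 1/(jωL) + jωC
Y = (0.0833 − j0.0157) S
|Y| = 0.0848 S → |Z| = 1/|Y| = 11.8 Ω, ∠Z = −∠Y = 10.7°

11.8 Ω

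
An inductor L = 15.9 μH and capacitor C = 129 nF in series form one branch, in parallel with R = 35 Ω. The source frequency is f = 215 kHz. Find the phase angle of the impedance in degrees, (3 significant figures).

ω = 2πf = 1.351e+06 rad/s
X_L = ωL = 21.5 Ω
X_C = 1/(ωC) = 5.74 Ω
Branch 1: Z₁ = R = 35.0 Ω
Branch 2 (series LC): Z₂ = j(X_L − X_C) = j15.7 Ω
Parallel: Z = Z₁Z₂/(Z₁+Z₂), |Z| = 14.4 Ω, ∠Z = 65.8°

65.8°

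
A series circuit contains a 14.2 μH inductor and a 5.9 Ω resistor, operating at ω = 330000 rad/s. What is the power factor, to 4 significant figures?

0.7831

X_L = ωL = 4.686 Ω
Z = 5.900 + j4.686 Ω
|Z| = √(5.900² + 4.686²) = 7.534 Ω
∠Z = arctan(4.686/5.900) = 38.46°
cos φ = cos(38.46°) = 0.7831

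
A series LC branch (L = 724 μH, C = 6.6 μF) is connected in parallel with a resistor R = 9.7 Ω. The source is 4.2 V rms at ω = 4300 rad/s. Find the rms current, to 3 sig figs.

X_L = ωL = 3.11 Ω
X_C = 1/(ωC) = 35.2 Ω
Branch 1: Z₁ = R = 9.70 Ω
Branch 2 (series LC): Z₂ = j(X_L − X_C) = −j32.1 Ω
Parallel: Z = Z₁Z₂/(Z₁+Z₂), |Z| = 9.29 Ω, ∠Z = -16.8°
I = V/|Z| = 4.2/9.29 = 452 mA

452 mA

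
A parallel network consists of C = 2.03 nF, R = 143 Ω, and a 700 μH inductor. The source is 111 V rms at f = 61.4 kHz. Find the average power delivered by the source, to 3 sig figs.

ω = 2πf = 385800 rad/s
X_L = ωL = 270 Ω
X_C = 1/(ωC) = 1280 Ω
Parallel: admittances add. Y = 1/R + 1/(jωL) + jωC
Y = (0.00699 − j0.00292) S
|Y| = 0.00758 S → |Z| = 1/|Y| = 132 Ω, ∠Z = −∠Y = 22.7°
I = V/|Z| = 841 mA
P = VI cos φ = 111 × 0.841 × cos(22.7°) = 86.2 W

86.2 W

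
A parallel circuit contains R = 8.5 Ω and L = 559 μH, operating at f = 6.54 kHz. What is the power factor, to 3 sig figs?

0.938

ω = 2πf = 41090 rad/s
X_L = ωL = 23.0 Ω
Parallel: admittances add. Y = 1/R + 1/(jωL)
Y = (0.118 − j0.0435) S
|Y| = 0.125 S → |Z| = 1/|Y| = 7.97 Ω, ∠Z = −∠Y = 20.3°
cos φ = cos(20.3°) = 0.938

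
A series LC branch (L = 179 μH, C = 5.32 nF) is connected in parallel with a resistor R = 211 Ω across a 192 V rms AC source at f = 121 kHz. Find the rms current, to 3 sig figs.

1.95 A

ω = 2πf = 760300 rad/s
X_L = ωL = 136 Ω
X_C = 1/(ωC) = 247 Ω
Branch 1: Z₁ = R = 211 Ω
Branch 2 (series LC): Z₂ = j(X_L − X_C) = −j111 Ω
Parallel: Z = Z₁Z₂/(Z₁+Z₂), |Z| = 98.3 Ω, ∠Z = -62.2°
I = V/|Z| = 192/98.3 = 1.95 A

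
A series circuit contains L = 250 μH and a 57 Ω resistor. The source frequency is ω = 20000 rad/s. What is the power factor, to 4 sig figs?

X_L = ωL = 5.000 Ω
Z = 57.00 + j5.000 Ω
|Z| = √(57.00² + 5.000²) = 57.22 Ω
∠Z = arctan(5.000/57.00) = 5.013°
cos φ = cos(5.013°) = 0.9962

0.9962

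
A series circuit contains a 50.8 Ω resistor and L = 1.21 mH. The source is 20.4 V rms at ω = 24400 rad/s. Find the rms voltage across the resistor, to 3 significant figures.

17.6 V

X_L = ωL = 29.5 Ω
Z = 50.8 + j29.5 Ω
|Z| = √(50.8² + 29.5²) = 58.8 Ω
I = V/|Z| = 347 mA
V_R = I·|Z_R| = 0.347 × 50.8 = 17.6 V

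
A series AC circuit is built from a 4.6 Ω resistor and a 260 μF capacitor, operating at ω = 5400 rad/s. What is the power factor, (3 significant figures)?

X_C = 1/(ωC) = 0.712 Ω
Z = 4.60 − j0.712 Ω
|Z| = √(4.60² + 0.712²) = 4.65 Ω
∠Z = arctan(-0.712/4.60) = -8.80°
cos φ = cos(-8.80°) = 0.988

0.988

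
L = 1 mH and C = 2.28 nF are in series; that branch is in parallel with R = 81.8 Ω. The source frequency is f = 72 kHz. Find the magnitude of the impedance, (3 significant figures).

ω = 2πf = 452400 rad/s
X_L = ωL = 452 Ω
X_C = 1/(ωC) = 970 Ω
Branch 1: Z₁ = R = 81.8 Ω
Branch 2 (series LC): Z₂ = j(X_L − X_C) = −j517 Ω
Parallel: Z = Z₁Z₂/(Z₁+Z₂), |Z| = 80.8 Ω, ∠Z = -8.99°

80.8 Ω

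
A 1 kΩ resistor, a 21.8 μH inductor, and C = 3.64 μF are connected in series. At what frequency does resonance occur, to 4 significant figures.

17.87 kHz

ω₀ = 1/√(LC) = 1/√(2.18e-05 × 3.64e-06) = 112300 rad/s
f₀ = ω₀/(2π) = 17.87 kHz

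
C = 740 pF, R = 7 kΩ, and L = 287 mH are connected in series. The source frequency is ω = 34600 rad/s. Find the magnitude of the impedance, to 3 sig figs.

X_L = ωL = 9930 Ω
X_C = 1/(ωC) = 39100 Ω
Net reactance X = X_L − X_C = -29100 Ω
Z = 7000 − j29100 Ω
|Z| = √(7000² + 29100²) = 30000 Ω

30000 Ω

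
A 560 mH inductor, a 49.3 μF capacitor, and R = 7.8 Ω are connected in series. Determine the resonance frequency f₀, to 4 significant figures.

ω₀ = 1/√(LC) = 1/√(0.56 × 4.93e-05) = 190.3 rad/s
f₀ = ω₀/(2π) = 30.29 Hz

30.29 Hz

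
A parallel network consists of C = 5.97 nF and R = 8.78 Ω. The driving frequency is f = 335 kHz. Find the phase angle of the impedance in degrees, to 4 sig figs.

-6.296°

ω = 2πf = 2.105e+06 rad/s
X_C = 1/(ωC) = 79.58 Ω
Parallel: admittances add. Y = 1/R + jωC
Y = (0.1139 + j0.01257) S
|Y| = 0.1146 S → |Z| = 1/|Y| = 8.727 Ω, ∠Z = −∠Y = -6.296°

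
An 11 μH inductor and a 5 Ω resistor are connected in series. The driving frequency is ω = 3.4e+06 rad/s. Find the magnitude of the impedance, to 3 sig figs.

37.7 Ω

X_L = ωL = 37.4 Ω
Z = 5.00 + j37.4 Ω
|Z| = √(5.00² + 37.4²) = 37.7 Ω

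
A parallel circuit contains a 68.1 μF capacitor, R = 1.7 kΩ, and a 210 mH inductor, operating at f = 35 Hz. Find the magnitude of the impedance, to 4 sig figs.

149.2 Ω

ω = 2πf = 219.9 rad/s
X_L = ωL = 46.18 Ω
X_C = 1/(ωC) = 66.77 Ω
Parallel: admittances add. Y = 1/R + 1/(jωL) + jωC
Y = (0.0005882 − j0.006678) S
|Y| = 0.006704 S → |Z| = 1/|Y| = 149.2 Ω, ∠Z = −∠Y = 84.97°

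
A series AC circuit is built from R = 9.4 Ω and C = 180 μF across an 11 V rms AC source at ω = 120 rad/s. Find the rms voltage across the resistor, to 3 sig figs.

2.19 V

X_C = 1/(ωC) = 46.3 Ω
Z = 9.40 − j46.3 Ω
|Z| = √(9.40² + 46.3²) = 47.2 Ω
I = V/|Z| = 233 mA
V_R = I·|Z_R| = 0.233 × 9.40 = 2.19 V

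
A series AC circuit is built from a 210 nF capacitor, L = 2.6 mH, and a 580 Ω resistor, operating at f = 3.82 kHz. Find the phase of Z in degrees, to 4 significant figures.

ω = 2πf = 24000 rad/s
X_L = ωL = 62.40 Ω
X_C = 1/(ωC) = 198.4 Ω
Net reactance X = X_L − X_C = -136.0 Ω
Z = 580.0 − j136.0 Ω
|Z| = √(580.0² + 136.0²) = 595.7 Ω
∠Z = arctan(-136.0/580.0) = -13.20°

-13.20°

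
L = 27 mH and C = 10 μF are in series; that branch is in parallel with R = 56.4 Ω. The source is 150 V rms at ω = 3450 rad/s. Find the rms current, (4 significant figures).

3.541 A

X_L = ωL = 93.15 Ω
X_C = 1/(ωC) = 28.99 Ω
Branch 1: Z₁ = R = 56.40 Ω
Branch 2 (series LC): Z₂ = j(X_L − X_C) = j64.16 Ω
Parallel: Z = Z₁Z₂/(Z₁+Z₂), |Z| = 42.36 Ω, ∠Z = 41.32°
I = V/|Z| = 150/42.36 = 3.541 A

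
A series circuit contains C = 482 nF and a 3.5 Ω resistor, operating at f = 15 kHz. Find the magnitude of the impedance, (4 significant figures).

ω = 2πf = 94250 rad/s
X_C = 1/(ωC) = 22.01 Ω
Z = 3.500 − j22.01 Ω
|Z| = √(3.500² + 22.01²) = 22.29 Ω

22.29 Ω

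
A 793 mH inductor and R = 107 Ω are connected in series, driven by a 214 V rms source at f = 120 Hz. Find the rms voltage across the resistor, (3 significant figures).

ω = 2πf = 754.0 rad/s
X_L = ωL = 598 Ω
Z = 107 + j598 Ω
|Z| = √(107² + 598²) = 607 Ω
I = V/|Z| = 352 mA
V_R = I·|Z_R| = 0.352 × 107 = 37.7 V

37.7 V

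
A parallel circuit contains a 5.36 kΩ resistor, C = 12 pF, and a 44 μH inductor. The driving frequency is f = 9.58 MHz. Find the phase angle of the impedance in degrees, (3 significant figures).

ω = 2πf = 6.019e+07 rad/s
X_L = ωL = 2650 Ω
X_C = 1/(ωC) = 1380 Ω
Parallel: admittances add. Y = 1/R + 1/(jωL) + jωC
Y = (0.000187 + j0.000345) S
|Y| = 0.000392 S → |Z| = 1/|Y| = 2550 Ω, ∠Z = −∠Y = -61.6°

-61.6°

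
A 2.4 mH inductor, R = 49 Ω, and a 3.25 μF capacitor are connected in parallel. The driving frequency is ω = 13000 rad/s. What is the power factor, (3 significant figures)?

X_L = ωL = 31.2 Ω
X_C = 1/(ωC) = 23.7 Ω
Parallel: admittances add. Y = 1/R + 1/(jωL) + jωC
Y = (0.0204 + j0.0102) S
|Y| = 0.0228 S → |Z| = 1/|Y| = 43.8 Ω, ∠Z = −∠Y = -26.6°
cos φ = cos(-26.6°) = 0.895

0.895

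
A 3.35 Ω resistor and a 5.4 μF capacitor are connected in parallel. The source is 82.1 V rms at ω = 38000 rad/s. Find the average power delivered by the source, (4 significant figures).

2.012 kW

X_C = 1/(ωC) = 4.873 Ω
Parallel: admittances add. Y = 1/R + jωC
Y = (0.2985 + j0.2052) S
|Y| = 0.3622 S → |Z| = 1/|Y| = 2.761 Ω, ∠Z = −∠Y = -34.51°
I = V/|Z| = 29.74 A
P = VI cos φ = 82.1 × 29.74 × cos(-34.51°) = 2.012 kW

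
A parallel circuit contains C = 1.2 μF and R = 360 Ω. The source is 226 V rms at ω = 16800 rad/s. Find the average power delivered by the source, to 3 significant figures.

X_C = 1/(ωC) = 49.6 Ω
Parallel: admittances add. Y = 1/R + jωC
Y = (0.00278 + j0.0202) S
|Y| = 0.0204 S → |Z| = 1/|Y| = 49.1 Ω, ∠Z = −∠Y = -82.2°
I = V/|Z| = 4.60 A
P = VI cos φ = 226 × 4.60 × cos(-82.2°) = 142 W

142 W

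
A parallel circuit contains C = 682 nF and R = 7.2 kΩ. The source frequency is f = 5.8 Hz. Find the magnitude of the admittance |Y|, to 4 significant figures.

141.1 μS

ω = 2πf = 36.44 rad/s
X_C = 1/(ωC) = 40240 Ω
Parallel: admittances add. Y = 1/R + jωC
Y = (0.0001389 + j2.485e-05) S
|Y| = 0.0001411 S → |Z| = 1/|Y| = 7087 Ω, ∠Z = −∠Y = -10.15°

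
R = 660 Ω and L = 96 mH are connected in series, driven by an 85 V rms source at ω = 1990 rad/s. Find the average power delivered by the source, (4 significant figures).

10.10 W

X_L = ωL = 191.0 Ω
Z = 660.0 + j191.0 Ω
|Z| = √(660.0² + 191.0²) = 687.1 Ω
∠Z = arctan(191.0/660.0) = 16.14°
I = V/|Z| = 123.7 mA
P = VI cos φ = 85 × 0.1237 × cos(16.14°) = 10.10 W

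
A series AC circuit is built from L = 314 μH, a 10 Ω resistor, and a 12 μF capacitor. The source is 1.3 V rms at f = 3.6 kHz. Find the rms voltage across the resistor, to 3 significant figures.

1.23 V

ω = 2πf = 22620 rad/s
X_L = ωL = 7.10 Ω
X_C = 1/(ωC) = 3.68 Ω
Net reactance X = X_L − X_C = 3.42 Ω
Z = 10.0 + j3.42 Ω
|Z| = √(10.0² + 3.42²) = 10.6 Ω
I = V/|Z| = 123 mA
V_R = I·|Z_R| = 0.123 × 10.0 = 1.23 V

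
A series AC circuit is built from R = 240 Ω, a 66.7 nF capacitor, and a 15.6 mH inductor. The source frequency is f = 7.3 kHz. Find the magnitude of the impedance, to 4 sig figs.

456.8 Ω

ω = 2πf = 45870 rad/s
X_L = ωL = 715.5 Ω
X_C = 1/(ωC) = 326.9 Ω
Net reactance X = X_L − X_C = 388.7 Ω
Z = 240.0 + j388.7 Ω
|Z| = √(240.0² + 388.7²) = 456.8 Ω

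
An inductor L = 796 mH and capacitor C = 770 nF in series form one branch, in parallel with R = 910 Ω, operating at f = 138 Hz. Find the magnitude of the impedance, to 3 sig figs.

ω = 2πf = 867.1 rad/s
X_L = ωL = 690 Ω
X_C = 1/(ωC) = 1500 Ω
Branch 1: Z₁ = R = 910 Ω
Branch 2 (series LC): Z₂ = j(X_L − X_C) = −j808 Ω
Parallel: Z = Z₁Z₂/(Z₁+Z₂), |Z| = 604 Ω, ∠Z = -48.4°

604 Ω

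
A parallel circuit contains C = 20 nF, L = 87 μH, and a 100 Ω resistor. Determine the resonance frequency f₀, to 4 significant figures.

ω₀ = 1/√(LC) = 1/√(8.7e-05 × 2e-08) = 758100 rad/s
f₀ = ω₀/(2π) = 120.7 kHz

120.7 kHz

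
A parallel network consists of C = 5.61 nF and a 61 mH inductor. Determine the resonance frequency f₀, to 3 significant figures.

ω₀ = 1/√(LC) = 1/√(0.061 × 5.61e-09) = 54060 rad/s
f₀ = ω₀/(2π) = 8.60 kHz

8.60 kHz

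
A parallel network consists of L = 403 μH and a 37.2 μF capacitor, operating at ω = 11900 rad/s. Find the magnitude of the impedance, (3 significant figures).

4.27 Ω

X_L = ωL = 4.80 Ω
X_C = 1/(ωC) = 2.26 Ω
Parallel: admittances add. Y = 1/(jωL) + jωC
Y = (0 + j0.234) S
|Y| = 0.234 S → |Z| = 1/|Y| = 4.27 Ω, ∠Z = −∠Y = -90.0°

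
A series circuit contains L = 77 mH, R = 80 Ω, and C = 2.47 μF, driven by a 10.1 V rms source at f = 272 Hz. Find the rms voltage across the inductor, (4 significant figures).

ω = 2πf = 1709 rad/s
X_L = ωL = 131.6 Ω
X_C = 1/(ωC) = 236.9 Ω
Net reactance X = X_L − X_C = -105.3 Ω
Z = 80.00 − j105.3 Ω
|Z| = √(80.00² + 105.3²) = 132.2 Ω
I = V/|Z| = 76.38 mA
V_L = I·|Z_L| = 0.07638 × 131.6 = 10.05 V

10.05 V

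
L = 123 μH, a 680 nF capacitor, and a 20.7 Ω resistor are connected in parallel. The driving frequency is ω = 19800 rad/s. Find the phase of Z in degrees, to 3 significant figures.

83.1°

X_L = ωL = 2.44 Ω
X_C = 1/(ωC) = 74.3 Ω
Parallel: admittances add. Y = 1/R + 1/(jωL) + jωC
Y = (0.0483 − j0.397) S
|Y| = 0.400 S → |Z| = 1/|Y| = 2.50 Ω, ∠Z = −∠Y = 83.1°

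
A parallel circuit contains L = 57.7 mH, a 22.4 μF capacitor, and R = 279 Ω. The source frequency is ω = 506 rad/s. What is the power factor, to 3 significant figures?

X_L = ωL = 29.2 Ω
X_C = 1/(ωC) = 88.2 Ω
Parallel: admittances add. Y = 1/R + 1/(jωL) + jωC
Y = (0.00358 − j0.0229) S
|Y| = 0.0232 S → |Z| = 1/|Y| = 43.1 Ω, ∠Z = −∠Y = 81.1°
cos φ = cos(81.1°) = 0.155

0.155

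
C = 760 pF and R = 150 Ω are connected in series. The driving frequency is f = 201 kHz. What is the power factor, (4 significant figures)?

0.1425

ω = 2πf = 1.263e+06 rad/s
X_C = 1/(ωC) = 1042 Ω
Z = 150.0 − j1042 Ω
|Z| = √(150.0² + 1042²) = 1053 Ω
∠Z = arctan(-1042/150.0) = -81.81°
cos φ = cos(-81.81°) = 0.1425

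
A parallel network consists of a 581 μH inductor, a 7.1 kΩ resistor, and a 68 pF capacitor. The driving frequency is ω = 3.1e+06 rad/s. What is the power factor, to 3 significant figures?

0.379

X_L = ωL = 1800 Ω
X_C = 1/(ωC) = 4740 Ω
Parallel: admittances add. Y = 1/R + 1/(jωL) + jωC
Y = (0.000141 − j0.000344) S
|Y| = 0.000372 S → |Z| = 1/|Y| = 2690 Ω, ∠Z = −∠Y = 67.8°
cos φ = cos(67.8°) = 0.379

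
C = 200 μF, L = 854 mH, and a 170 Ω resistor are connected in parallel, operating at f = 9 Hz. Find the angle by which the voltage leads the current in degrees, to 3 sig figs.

ω = 2πf = 56.55 rad/s
X_L = ωL = 48.3 Ω
X_C = 1/(ωC) = 88.4 Ω
Parallel: admittances add. Y = 1/R + 1/(jωL) + jωC
Y = (0.00588 − j0.00940) S
|Y| = 0.0111 S → |Z| = 1/|Y| = 90.2 Ω, ∠Z = −∠Y = 58.0°

58.0°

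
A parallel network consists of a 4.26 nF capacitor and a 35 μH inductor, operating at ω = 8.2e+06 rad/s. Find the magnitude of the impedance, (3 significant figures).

X_L = ωL = 287 Ω
X_C = 1/(ωC) = 28.6 Ω
Parallel: admittances add. Y = 1/(jωL) + jωC
Y = (0 + j0.0314) S
|Y| = 0.0314 S → |Z| = 1/|Y| = 31.8 Ω, ∠Z = −∠Y = -90.0°

31.8 Ω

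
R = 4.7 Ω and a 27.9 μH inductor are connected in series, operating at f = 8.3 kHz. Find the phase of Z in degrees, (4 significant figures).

17.20°

ω = 2πf = 52150 rad/s
X_L = ωL = 1.455 Ω
Z = 4.700 + j1.455 Ω
|Z| = √(4.700² + 1.455²) = 4.920 Ω
∠Z = arctan(1.455/4.700) = 17.20°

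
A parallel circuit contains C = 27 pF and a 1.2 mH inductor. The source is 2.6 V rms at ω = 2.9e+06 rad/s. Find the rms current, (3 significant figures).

544 μA

X_L = ωL = 3480 Ω
X_C = 1/(ωC) = 12800 Ω
Parallel: admittances add. Y = 1/(jωL) + jωC
Y = (0 − j0.000209) S
|Y| = 0.000209 S → |Z| = 1/|Y| = 4780 Ω, ∠Z = −∠Y = 90.0°
I = V/|Z| = 2.6/4780 = 544 μA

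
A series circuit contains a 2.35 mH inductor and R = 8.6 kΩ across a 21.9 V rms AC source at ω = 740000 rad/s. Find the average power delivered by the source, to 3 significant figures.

X_L = ωL = 1740 Ω
Z = 8600 + j1740 Ω
|Z| = √(8600² + 1740²) = 8770 Ω
∠Z = arctan(1740/8600) = 11.4°
I = V/|Z| = 2.50 mA
P = VI cos φ = 21.9 × 0.00250 × cos(11.4°) = 53.6 mW

53.6 mW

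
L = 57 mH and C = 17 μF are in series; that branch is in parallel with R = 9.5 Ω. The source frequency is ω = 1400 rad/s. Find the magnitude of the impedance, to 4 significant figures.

X_L = ωL = 79.80 Ω
X_C = 1/(ωC) = 42.02 Ω
Branch 1: Z₁ = R = 9.500 Ω
Branch 2 (series LC): Z₂ = j(X_L − X_C) = j37.78 Ω
Parallel: Z = Z₁Z₂/(Z₁+Z₂), |Z| = 9.213 Ω, ∠Z = 14.11°

9.213 Ω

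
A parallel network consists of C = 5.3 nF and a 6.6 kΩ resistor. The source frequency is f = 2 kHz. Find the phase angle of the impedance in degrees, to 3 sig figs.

-23.7°

ω = 2πf = 12570 rad/s
X_C = 1/(ωC) = 15000 Ω
Parallel: admittances add. Y = 1/R + jωC
Y = (0.000152 + j6.66e-05) S
|Y| = 0.000166 S → |Z| = 1/|Y| = 6040 Ω, ∠Z = −∠Y = -23.7°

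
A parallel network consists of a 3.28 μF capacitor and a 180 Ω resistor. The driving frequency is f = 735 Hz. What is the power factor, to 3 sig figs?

0.344

ω = 2πf = 4618 rad/s
X_C = 1/(ωC) = 66.0 Ω
Parallel: admittances add. Y = 1/R + jωC
Y = (0.00556 + j0.0151) S
|Y| = 0.0161 S → |Z| = 1/|Y| = 62.0 Ω, ∠Z = −∠Y = -69.9°
cos φ = cos(-69.9°) = 0.344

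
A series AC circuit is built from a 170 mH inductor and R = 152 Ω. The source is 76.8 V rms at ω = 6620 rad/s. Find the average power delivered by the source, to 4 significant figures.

695.2 mW

X_L = ωL = 1125 Ω
Z = 152.0 + j1125 Ω
|Z| = √(152.0² + 1125²) = 1136 Ω
∠Z = arctan(1125/152.0) = 82.31°
I = V/|Z| = 67.63 mA
P = VI cos φ = 76.8 × 0.06763 × cos(82.31°) = 695.2 mW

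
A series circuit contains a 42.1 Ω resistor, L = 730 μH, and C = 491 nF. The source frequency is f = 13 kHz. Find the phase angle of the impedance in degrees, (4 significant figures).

ω = 2πf = 81680 rad/s
X_L = ωL = 59.63 Ω
X_C = 1/(ωC) = 24.93 Ω
Net reactance X = X_L − X_C = 34.69 Ω
Z = 42.10 + j34.69 Ω
|Z| = √(42.10² + 34.69²) = 54.55 Ω
∠Z = arctan(34.69/42.10) = 39.49°

39.49°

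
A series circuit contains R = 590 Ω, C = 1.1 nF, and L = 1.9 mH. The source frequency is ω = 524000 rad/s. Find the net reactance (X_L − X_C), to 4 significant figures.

X_L = ωL = 995.6 Ω
X_C = 1/(ωC) = 1735 Ω
X = 995.6 − 1735 = -739.3 Ω

-739.3 Ω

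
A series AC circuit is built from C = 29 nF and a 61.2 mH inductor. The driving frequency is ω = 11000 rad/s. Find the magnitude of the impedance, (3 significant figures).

X_L = ωL = 673 Ω
X_C = 1/(ωC) = 3130 Ω
Net reactance X = X_L − X_C = -2460 Ω
Z = − j2460 Ω
|Z| = √(0² + 2460²) = 2460 Ω

2460 Ω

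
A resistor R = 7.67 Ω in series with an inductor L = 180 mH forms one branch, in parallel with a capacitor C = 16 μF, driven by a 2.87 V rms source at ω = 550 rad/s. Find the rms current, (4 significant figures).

4.203 mA

X_L = ωL = 99.00 Ω
X_C = 1/(ωC) = 113.6 Ω
Branch 1 (R+jX_L): Z₁ = 7.670 + j99.00 Ω, |Z₁| = 99.30 Ω
Branch 2 (−jX_C): Z₂ = −j113.6 Ω
Parallel: Z = Z₁Z₂/(Z₁+Z₂), |Z| = 682.9 Ω, ∠Z = 57.91°
I = V/|Z| = 2.87/682.9 = 4.203 mA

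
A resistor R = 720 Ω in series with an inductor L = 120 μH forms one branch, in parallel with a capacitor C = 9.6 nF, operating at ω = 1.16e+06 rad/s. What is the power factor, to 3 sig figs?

0.122

X_L = ωL = 139 Ω
X_C = 1/(ωC) = 89.8 Ω
Branch 1 (R+jX_L): Z₁ = 720 + j139 Ω, |Z₁| = 733 Ω
Branch 2 (−jX_C): Z₂ = −j89.8 Ω
Parallel: Z = Z₁Z₂/(Z₁+Z₂), |Z| = 91.2 Ω, ∠Z = -83.0°
cos φ = cos(-83.0°) = 0.122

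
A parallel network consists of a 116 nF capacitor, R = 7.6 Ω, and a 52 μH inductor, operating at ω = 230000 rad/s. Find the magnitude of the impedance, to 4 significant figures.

X_L = ωL = 11.96 Ω
X_C = 1/(ωC) = 37.48 Ω
Parallel: admittances add. Y = 1/R + 1/(jωL) + jωC
Y = (0.1316 − j0.05693) S
|Y| = 0.1434 S → |Z| = 1/|Y| = 6.975 Ω, ∠Z = −∠Y = 23.40°

6.975 Ω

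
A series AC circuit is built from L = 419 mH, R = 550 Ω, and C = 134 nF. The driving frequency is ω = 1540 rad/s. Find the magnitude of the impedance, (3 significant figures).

X_L = ωL = 645 Ω
X_C = 1/(ωC) = 4850 Ω
Net reactance X = X_L − X_C = -4200 Ω
Z = 550 − j4200 Ω
|Z| = √(550² + 4200²) = 4240 Ω

4240 Ω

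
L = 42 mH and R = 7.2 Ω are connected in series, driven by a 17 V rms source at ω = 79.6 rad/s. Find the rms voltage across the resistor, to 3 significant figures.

15.4 V

X_L = ωL = 3.34 Ω
Z = 7.20 + j3.34 Ω
|Z| = √(7.20² + 3.34²) = 7.94 Ω
I = V/|Z| = 2.14 A
V_R = I·|Z_R| = 2.14 × 7.20 = 15.4 V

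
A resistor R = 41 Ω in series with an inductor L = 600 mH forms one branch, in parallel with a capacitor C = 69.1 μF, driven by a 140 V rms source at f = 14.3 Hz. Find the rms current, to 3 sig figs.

1.47 A

ω = 2πf = 89.85 rad/s
X_L = ωL = 53.9 Ω
X_C = 1/(ωC) = 161 Ω
Branch 1 (R+jX_L): Z₁ = 41.0 + j53.9 Ω, |Z₁| = 67.7 Ω
Branch 2 (−jX_C): Z₂ = −j161 Ω
Parallel: Z = Z₁Z₂/(Z₁+Z₂), |Z| = 95.1 Ω, ∠Z = 31.8°
I = V/|Z| = 140/95.1 = 1.47 A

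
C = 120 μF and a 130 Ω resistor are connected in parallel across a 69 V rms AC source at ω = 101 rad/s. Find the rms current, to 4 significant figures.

X_C = 1/(ωC) = 82.51 Ω
Parallel: admittances add. Y = 1/R + jωC
Y = (0.007692 + j0.01212) S
|Y| = 0.01435 S → |Z| = 1/|Y| = 69.66 Ω, ∠Z = −∠Y = -57.60°
I = V/|Z| = 69/69.66 = 990.5 mA

990.5 mA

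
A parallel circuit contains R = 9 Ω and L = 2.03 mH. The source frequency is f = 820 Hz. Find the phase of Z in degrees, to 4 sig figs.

ω = 2πf = 5152 rad/s
X_L = ωL = 10.46 Ω
Parallel: admittances add. Y = 1/R + 1/(jωL)
Y = (0.1111 − j0.09561) S
|Y| = 0.1466 S → |Z| = 1/|Y| = 6.822 Ω, ∠Z = −∠Y = 40.71°

40.71°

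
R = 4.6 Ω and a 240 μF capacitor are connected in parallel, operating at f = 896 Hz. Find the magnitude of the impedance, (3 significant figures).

0.731 Ω

ω = 2πf = 5630 rad/s
X_C = 1/(ωC) = 0.740 Ω
Parallel: admittances add. Y = 1/R + jωC
Y = (0.217 + j1.35) S
|Y| = 1.37 S → |Z| = 1/|Y| = 0.731 Ω, ∠Z = −∠Y = -80.9°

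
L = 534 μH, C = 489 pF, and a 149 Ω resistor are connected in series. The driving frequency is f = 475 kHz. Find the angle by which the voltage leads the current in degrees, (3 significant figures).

80.7°

ω = 2πf = 2.985e+06 rad/s
X_L = ωL = 1590 Ω
X_C = 1/(ωC) = 685 Ω
Net reactance X = X_L − X_C = 909 Ω
Z = 149 + j909 Ω
|Z| = √(149² + 909²) = 921 Ω
∠Z = arctan(909/149) = 80.7°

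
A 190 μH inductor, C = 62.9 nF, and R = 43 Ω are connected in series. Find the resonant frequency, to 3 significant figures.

46.0 kHz

ω₀ = 1/√(LC) = 1/√(0.00019 × 6.29e-08) = 289300 rad/s
f₀ = ω₀/(2π) = 46.0 kHz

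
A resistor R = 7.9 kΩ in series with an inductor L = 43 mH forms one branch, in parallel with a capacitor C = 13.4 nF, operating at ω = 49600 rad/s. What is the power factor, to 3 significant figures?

X_L = ωL = 2130 Ω
X_C = 1/(ωC) = 1500 Ω
Branch 1 (R+jX_L): Z₁ = 7900 + j2130 Ω, |Z₁| = 8180 Ω
Branch 2 (−jX_C): Z₂ = −j1500 Ω
Parallel: Z = Z₁Z₂/(Z₁+Z₂), |Z| = 1550 Ω, ∠Z = -79.4°
cos φ = cos(-79.4°) = 0.183

0.183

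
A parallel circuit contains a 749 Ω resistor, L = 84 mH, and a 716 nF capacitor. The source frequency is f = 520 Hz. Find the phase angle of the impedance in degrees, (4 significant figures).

44.33°

ω = 2πf = 3267 rad/s
X_L = ωL = 274.4 Ω
X_C = 1/(ωC) = 427.5 Ω
Parallel: admittances add. Y = 1/R + 1/(jωL) + jωC
Y = (0.001335 − j0.001304) S
|Y| = 0.001866 S → |Z| = 1/|Y| = 535.8 Ω, ∠Z = −∠Y = 44.33°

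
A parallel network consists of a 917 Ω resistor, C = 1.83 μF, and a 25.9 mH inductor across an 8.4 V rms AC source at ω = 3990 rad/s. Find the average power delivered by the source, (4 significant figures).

X_L = ωL = 103.3 Ω
X_C = 1/(ωC) = 137.0 Ω
Parallel: admittances add. Y = 1/R + 1/(jωL) + jωC
Y = (0.001091 − j0.002375) S
|Y| = 0.002613 S → |Z| = 1/|Y| = 382.6 Ω, ∠Z = −∠Y = 65.34°
I = V/|Z| = 21.95 mA
P = VI cos φ = 8.4 × 0.02195 × cos(65.34°) = 76.95 mW

76.95 mW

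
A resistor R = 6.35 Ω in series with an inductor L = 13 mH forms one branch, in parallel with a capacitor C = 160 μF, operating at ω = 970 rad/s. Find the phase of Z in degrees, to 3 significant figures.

X_L = ωL = 12.6 Ω
X_C = 1/(ωC) = 6.44 Ω
Branch 1 (R+jX_L): Z₁ = 6.35 + j12.6 Ω, |Z₁| = 14.1 Ω
Branch 2 (−jX_C): Z₂ = −j6.44 Ω
Parallel: Z = Z₁Z₂/(Z₁+Z₂), |Z| = 10.3 Ω, ∠Z = -70.9°

-70.9°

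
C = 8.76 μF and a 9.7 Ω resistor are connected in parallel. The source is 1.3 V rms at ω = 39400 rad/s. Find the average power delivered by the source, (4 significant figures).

X_C = 1/(ωC) = 2.897 Ω
Parallel: admittances add. Y = 1/R + jωC
Y = (0.1031 + j0.3451) S
|Y| = 0.3602 S → |Z| = 1/|Y| = 2.776 Ω, ∠Z = −∠Y = -73.37°
I = V/|Z| = 468.3 mA
P = VI cos φ = 1.3 × 0.4683 × cos(-73.37°) = 174.2 mW

174.2 mW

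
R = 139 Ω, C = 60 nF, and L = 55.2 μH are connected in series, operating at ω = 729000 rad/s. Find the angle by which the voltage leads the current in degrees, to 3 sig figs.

X_L = ωL = 40.2 Ω
X_C = 1/(ωC) = 22.9 Ω
Net reactance X = X_L − X_C = 17.4 Ω
Z = 139 + j17.4 Ω
|Z| = √(139² + 17.4²) = 140 Ω
∠Z = arctan(17.4/139) = 7.13°

7.13°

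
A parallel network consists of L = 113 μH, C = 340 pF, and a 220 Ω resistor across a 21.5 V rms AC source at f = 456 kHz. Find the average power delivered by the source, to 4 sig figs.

2.101 W

ω = 2πf = 2.865e+06 rad/s
X_L = ωL = 323.8 Ω
X_C = 1/(ωC) = 1027 Ω
Parallel: admittances add. Y = 1/R + 1/(jωL) + jωC
Y = (0.004545 − j0.002115) S
|Y| = 0.005013 S → |Z| = 1/|Y| = 199.5 Ω, ∠Z = −∠Y = 24.95°
I = V/|Z| = 107.8 mA
P = VI cos φ = 21.5 × 0.1078 × cos(24.95°) = 2.101 W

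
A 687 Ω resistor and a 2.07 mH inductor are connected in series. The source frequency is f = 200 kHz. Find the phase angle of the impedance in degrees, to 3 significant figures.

ω = 2πf = 1.257e+06 rad/s
X_L = ωL = 2600 Ω
Z = 687 + j2600 Ω
|Z| = √(687² + 2600²) = 2690 Ω
∠Z = arctan(2600/687) = 75.2°

75.2°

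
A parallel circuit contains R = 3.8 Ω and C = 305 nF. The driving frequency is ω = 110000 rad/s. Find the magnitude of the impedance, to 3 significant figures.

X_C = 1/(ωC) = 29.8 Ω
Parallel: admittances add. Y = 1/R + jωC
Y = (0.263 + j0.0335) S
|Y| = 0.265 S → |Z| = 1/|Y| = 3.77 Ω, ∠Z = −∠Y = -7.27°

3.77 Ω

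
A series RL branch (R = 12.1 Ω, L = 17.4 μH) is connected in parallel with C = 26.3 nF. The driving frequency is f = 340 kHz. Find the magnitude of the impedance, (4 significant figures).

ω = 2πf = 2.136e+06 rad/s
X_L = ωL = 37.17 Ω
X_C = 1/(ωC) = 17.80 Ω
Branch 1 (R+jX_L): Z₁ = 12.10 + j37.17 Ω, |Z₁| = 39.09 Ω
Branch 2 (−jX_C): Z₂ = −j17.80 Ω
Parallel: Z = Z₁Z₂/(Z₁+Z₂), |Z| = 30.46 Ω, ∠Z = -76.04°

30.46 Ω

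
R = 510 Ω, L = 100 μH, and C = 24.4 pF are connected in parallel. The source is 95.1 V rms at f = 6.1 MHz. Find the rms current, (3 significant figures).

197 mA

ω = 2πf = 3.833e+07 rad/s
X_L = ωL = 3830 Ω
X_C = 1/(ωC) = 1070 Ω
Parallel: admittances add. Y = 1/R + 1/(jωL) + jωC
Y = (0.00196 + j0.000674) S
|Y| = 0.00207 S → |Z| = 1/|Y| = 482 Ω, ∠Z = −∠Y = -19.0°
I = V/|Z| = 95.1/482 = 197 mA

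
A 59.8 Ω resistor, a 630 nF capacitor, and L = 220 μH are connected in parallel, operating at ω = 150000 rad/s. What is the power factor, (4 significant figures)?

X_L = ωL = 33.00 Ω
X_C = 1/(ωC) = 10.58 Ω
Parallel: admittances add. Y = 1/R + 1/(jωL) + jωC
Y = (0.01672 + j0.06420) S
|Y| = 0.06634 S → |Z| = 1/|Y| = 15.07 Ω, ∠Z = −∠Y = -75.40°
cos φ = cos(-75.40°) = 0.2521

0.2521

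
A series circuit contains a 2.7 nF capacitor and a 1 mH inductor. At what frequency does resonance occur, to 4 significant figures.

ω₀ = 1/√(LC) = 1/√(0.001 × 2.7e-09) = 608600 rad/s
f₀ = ω₀/(2π) = 96.86 kHz

96.86 kHz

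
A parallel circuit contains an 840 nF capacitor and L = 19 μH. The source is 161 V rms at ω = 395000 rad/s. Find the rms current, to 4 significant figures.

31.97 A

X_L = ωL = 7.505 Ω
X_C = 1/(ωC) = 3.014 Ω
Parallel: admittances add. Y = 1/(jωL) + jωC
Y = (0 + j0.1986) S
|Y| = 0.1986 S → |Z| = 1/|Y| = 5.036 Ω, ∠Z = −∠Y = -90.00°
I = V/|Z| = 161/5.036 = 31.97 A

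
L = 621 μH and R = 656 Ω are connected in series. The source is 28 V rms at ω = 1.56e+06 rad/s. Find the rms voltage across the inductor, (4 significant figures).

X_L = ωL = 968.8 Ω
Z = 656.0 + j968.8 Ω
|Z| = √(656.0² + 968.8²) = 1170 Ω
I = V/|Z| = 23.93 mA
V_L = I·|Z_L| = 0.02393 × 968.8 = 23.18 V

23.18 V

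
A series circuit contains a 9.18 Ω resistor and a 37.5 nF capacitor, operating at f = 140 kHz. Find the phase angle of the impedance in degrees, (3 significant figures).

ω = 2πf = 879600 rad/s
X_C = 1/(ωC) = 30.3 Ω
Z = 9.18 − j30.3 Ω
|Z| = √(9.18² + 30.3²) = 31.7 Ω
∠Z = arctan(-30.3/9.18) = -73.2°

-73.2°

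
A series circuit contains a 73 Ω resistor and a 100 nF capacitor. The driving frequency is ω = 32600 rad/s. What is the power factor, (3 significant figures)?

0.232

X_C = 1/(ωC) = 307 Ω
Z = 73.0 − j307 Ω
|Z| = √(73.0² + 307²) = 315 Ω
∠Z = arctan(-307/73.0) = -76.6°
cos φ = cos(-76.6°) = 0.232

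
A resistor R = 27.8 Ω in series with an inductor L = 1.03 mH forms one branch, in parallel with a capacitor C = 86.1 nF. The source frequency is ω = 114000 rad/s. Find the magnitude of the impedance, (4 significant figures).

386.0 Ω

X_L = ωL = 117.4 Ω
X_C = 1/(ωC) = 101.9 Ω
Branch 1 (R+jX_L): Z₁ = 27.80 + j117.4 Ω, |Z₁| = 120.7 Ω
Branch 2 (−jX_C): Z₂ = −j101.9 Ω
Parallel: Z = Z₁Z₂/(Z₁+Z₂), |Z| = 386.0 Ω, ∠Z = -42.52°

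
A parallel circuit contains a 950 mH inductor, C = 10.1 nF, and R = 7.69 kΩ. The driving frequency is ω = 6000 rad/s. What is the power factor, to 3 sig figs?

X_L = ωL = 5700 Ω
X_C = 1/(ωC) = 16500 Ω
Parallel: admittances add. Y = 1/R + 1/(jωL) + jωC
Y = (0.000130 − j0.000115) S
|Y| = 0.000173 S → |Z| = 1/|Y| = 5760 Ω, ∠Z = −∠Y = 41.4°
cos φ = cos(41.4°) = 0.750

0.750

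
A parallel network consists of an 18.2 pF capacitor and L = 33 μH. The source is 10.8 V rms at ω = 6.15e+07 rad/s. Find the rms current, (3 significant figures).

6.77 mA

X_L = ωL = 2030 Ω
X_C = 1/(ωC) = 893 Ω
Parallel: admittances add. Y = 1/(jωL) + jωC
Y = (0 + j0.000627) S
|Y| = 0.000627 S → |Z| = 1/|Y| = 1600 Ω, ∠Z = −∠Y = -90.0°
I = V/|Z| = 10.8/1600 = 6.77 mA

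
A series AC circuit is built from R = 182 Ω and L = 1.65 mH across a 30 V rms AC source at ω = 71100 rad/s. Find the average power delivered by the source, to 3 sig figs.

3.49 W

X_L = ωL = 117 Ω
Z = 182 + j117 Ω
|Z| = √(182² + 117²) = 217 Ω
∠Z = arctan(117/182) = 32.8°
I = V/|Z| = 139 mA
P = VI cos φ = 30 × 0.139 × cos(32.8°) = 3.49 W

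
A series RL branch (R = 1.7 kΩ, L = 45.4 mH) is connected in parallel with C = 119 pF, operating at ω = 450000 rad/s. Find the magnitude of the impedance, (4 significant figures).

X_L = ωL = 20430 Ω
X_C = 1/(ωC) = 18670 Ω
Branch 1 (R+jX_L): Z₁ = 1700 + j20430 Ω, |Z₁| = 20500 Ω
Branch 2 (−jX_C): Z₂ = −j18670 Ω
Parallel: Z = Z₁Z₂/(Z₁+Z₂), |Z| = 156600 Ω, ∠Z = -50.68°

156600 Ω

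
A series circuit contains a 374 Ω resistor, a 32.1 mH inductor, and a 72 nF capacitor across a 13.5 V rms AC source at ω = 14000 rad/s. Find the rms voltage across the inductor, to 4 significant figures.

X_L = ωL = 449.4 Ω
X_C = 1/(ωC) = 992.1 Ω
Net reactance X = X_L − X_C = -542.7 Ω
Z = 374.0 − j542.7 Ω
|Z| = √(374.0² + 542.7²) = 659.1 Ω
I = V/|Z| = 20.48 mA
V_L = I·|Z_L| = 0.02048 × 449.4 = 9.205 V

9.205 V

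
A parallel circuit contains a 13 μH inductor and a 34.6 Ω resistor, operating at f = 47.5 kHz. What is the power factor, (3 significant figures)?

ω = 2πf = 298500 rad/s
X_L = ωL = 3.88 Ω
Parallel: admittances add. Y = 1/R + 1/(jωL)
Y = (0.0289 − j0.258) S
|Y| = 0.259 S → |Z| = 1/|Y| = 3.86 Ω, ∠Z = −∠Y = 83.6°
cos φ = cos(83.6°) = 0.111

0.111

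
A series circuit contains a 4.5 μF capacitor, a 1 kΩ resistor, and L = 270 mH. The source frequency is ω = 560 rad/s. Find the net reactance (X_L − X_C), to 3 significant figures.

X_L = ωL = 151 Ω
X_C = 1/(ωC) = 397 Ω
X = 151 − 397 = -246 Ω

-246 Ω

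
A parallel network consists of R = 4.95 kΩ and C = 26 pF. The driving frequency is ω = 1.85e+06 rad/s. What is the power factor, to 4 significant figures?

0.9728

X_C = 1/(ωC) = 20790 Ω
Parallel: admittances add. Y = 1/R + jωC
Y = (0.0002020 + j4.81e-05) S
|Y| = 0.0002077 S → |Z| = 1/|Y| = 4815 Ω, ∠Z = −∠Y = -13.39°
cos φ = cos(-13.39°) = 0.9728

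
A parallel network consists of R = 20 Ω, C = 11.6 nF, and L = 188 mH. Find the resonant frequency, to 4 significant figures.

ω₀ = 1/√(LC) = 1/√(0.188 × 1.16e-08) = 21410 rad/s
f₀ = ω₀/(2π) = 3.408 kHz

3.408 kHz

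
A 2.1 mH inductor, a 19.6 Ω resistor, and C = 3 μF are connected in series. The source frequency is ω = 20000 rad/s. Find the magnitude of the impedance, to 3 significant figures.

32.0 Ω

X_L = ωL = 42.0 Ω
X_C = 1/(ωC) = 16.7 Ω
Net reactance X = X_L − X_C = 25.3 Ω
Z = 19.6 + j25.3 Ω
|Z| = √(19.6² + 25.3²) = 32.0 Ω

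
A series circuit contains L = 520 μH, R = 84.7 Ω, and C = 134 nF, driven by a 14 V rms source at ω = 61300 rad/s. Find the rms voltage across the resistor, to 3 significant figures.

X_L = ωL = 31.9 Ω
X_C = 1/(ωC) = 122 Ω
Net reactance X = X_L − X_C = -89.9 Ω
Z = 84.7 − j89.9 Ω
|Z| = √(84.7² + 89.9²) = 123 Ω
I = V/|Z| = 113 mA
V_R = I·|Z_R| = 0.113 × 84.7 = 9.60 V

9.60 V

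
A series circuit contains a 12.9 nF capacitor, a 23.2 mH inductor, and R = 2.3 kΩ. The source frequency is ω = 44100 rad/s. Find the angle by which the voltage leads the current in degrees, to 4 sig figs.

X_L = ωL = 1023 Ω
X_C = 1/(ωC) = 1758 Ω
Net reactance X = X_L − X_C = -734.7 Ω
Z = 2300 − j734.7 Ω
|Z| = √(2300² + 734.7²) = 2414 Ω
∠Z = arctan(-734.7/2300) = -17.72°

-17.72°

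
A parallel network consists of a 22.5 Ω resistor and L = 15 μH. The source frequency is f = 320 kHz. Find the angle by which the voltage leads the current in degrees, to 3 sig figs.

ω = 2πf = 2.011e+06 rad/s
X_L = ωL = 30.2 Ω
Parallel: admittances add. Y = 1/R + 1/(jωL)
Y = (0.0444 − j0.0332) S
|Y| = 0.0555 S → |Z| = 1/|Y| = 18.0 Ω, ∠Z = −∠Y = 36.7°

36.7°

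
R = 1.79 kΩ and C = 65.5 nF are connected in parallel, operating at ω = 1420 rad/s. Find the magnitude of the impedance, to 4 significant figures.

X_C = 1/(ωC) = 10750 Ω
Parallel: admittances add. Y = 1/R + jωC
Y = (0.0005587 + j9.301e-05) S
|Y| = 0.0005663 S → |Z| = 1/|Y| = 1766 Ω, ∠Z = −∠Y = -9.452°

1766 Ω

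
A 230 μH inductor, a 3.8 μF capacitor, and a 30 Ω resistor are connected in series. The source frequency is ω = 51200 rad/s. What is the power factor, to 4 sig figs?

X_L = ωL = 11.78 Ω
X_C = 1/(ωC) = 5.140 Ω
Net reactance X = X_L − X_C = 6.636 Ω
Z = 30.00 + j6.636 Ω
|Z| = √(30.00² + 6.636²) = 30.73 Ω
∠Z = arctan(6.636/30.00) = 12.47°
cos φ = cos(12.47°) = 0.9764

0.9764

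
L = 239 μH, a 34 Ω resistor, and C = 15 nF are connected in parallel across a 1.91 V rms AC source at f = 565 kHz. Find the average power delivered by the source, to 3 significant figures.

107 mW

ω = 2πf = 3.55e+06 rad/s
X_L = ωL = 848 Ω
X_C = 1/(ωC) = 18.8 Ω
Parallel: admittances add. Y = 1/R + 1/(jωL) + jωC
Y = (0.0294 + j0.0521) S
|Y| = 0.0598 S → |Z| = 1/|Y| = 16.7 Ω, ∠Z = −∠Y = -60.5°
I = V/|Z| = 114 mA
P = VI cos φ = 1.91 × 0.114 × cos(-60.5°) = 107 mW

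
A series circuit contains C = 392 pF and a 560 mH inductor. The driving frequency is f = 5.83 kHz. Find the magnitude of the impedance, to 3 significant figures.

ω = 2πf = 36630 rad/s
X_L = ωL = 20500 Ω
X_C = 1/(ωC) = 69600 Ω
Net reactance X = X_L − X_C = -49100 Ω
Z = − j49100 Ω
|Z| = √(0² + 49100²) = 49100 Ω

49100 Ω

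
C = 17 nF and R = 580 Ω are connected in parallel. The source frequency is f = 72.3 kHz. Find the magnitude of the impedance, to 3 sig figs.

126 Ω

ω = 2πf = 454300 rad/s
X_C = 1/(ωC) = 129 Ω
Parallel: admittances add. Y = 1/R + jωC
Y = (0.00172 + j0.00772) S
|Y| = 0.00791 S → |Z| = 1/|Y| = 126 Ω, ∠Z = −∠Y = -77.4°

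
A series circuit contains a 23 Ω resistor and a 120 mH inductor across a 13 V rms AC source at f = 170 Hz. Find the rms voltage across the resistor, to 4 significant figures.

2.296 V

ω = 2πf = 1068 rad/s
X_L = ωL = 128.2 Ω
Z = 23.00 + j128.2 Ω
|Z| = √(23.00² + 128.2²) = 130.2 Ω
I = V/|Z| = 99.83 mA
V_R = I·|Z_R| = 0.09983 × 23.00 = 2.296 V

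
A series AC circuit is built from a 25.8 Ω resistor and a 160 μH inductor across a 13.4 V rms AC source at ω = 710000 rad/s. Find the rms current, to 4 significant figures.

X_L = ωL = 113.6 Ω
Z = 25.80 + j113.6 Ω
|Z| = √(25.80² + 113.6²) = 116.5 Ω
I = V/|Z| = 13.4/116.5 = 115.0 mA

115.0 mA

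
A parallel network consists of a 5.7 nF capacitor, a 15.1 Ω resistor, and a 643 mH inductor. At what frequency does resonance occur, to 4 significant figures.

ω₀ = 1/√(LC) = 1/√(0.643 × 5.7e-09) = 16520 rad/s
f₀ = ω₀/(2π) = 2.629 kHz

2.629 kHz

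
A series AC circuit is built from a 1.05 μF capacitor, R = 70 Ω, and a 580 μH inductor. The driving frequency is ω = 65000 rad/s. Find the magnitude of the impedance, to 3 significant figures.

X_L = ωL = 37.7 Ω
X_C = 1/(ωC) = 14.7 Ω
Net reactance X = X_L − X_C = 23.0 Ω
Z = 70.0 + j23.0 Ω
|Z| = √(70.0² + 23.0²) = 73.7 Ω

73.7 Ω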